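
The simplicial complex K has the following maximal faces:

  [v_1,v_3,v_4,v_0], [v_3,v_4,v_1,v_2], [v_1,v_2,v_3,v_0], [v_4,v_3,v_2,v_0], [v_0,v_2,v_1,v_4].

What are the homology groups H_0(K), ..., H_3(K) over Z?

H_0 = Z,  H_1 = 0,  H_2 = 0,  H_3 = Z.

Order the vertices as v_0 < v_1 < v_2 < v_3 < v_4. Listing each simplex with vertices in this order, K has dimension 3 with simplices:

  0-simplices (5): [v_0], [v_1], [v_2], [v_3], [v_4]
  1-simplices (10): [v_0,v_1], [v_0,v_2], [v_0,v_3], [v_0,v_4], [v_1,v_2], [v_1,v_3], [v_1,v_4], [v_2,v_3], [v_2,v_4], [v_3,v_4]
  2-simplices (10): [v_0,v_1,v_2], [v_0,v_1,v_3], [v_0,v_1,v_4], [v_0,v_2,v_3], [v_0,v_2,v_4], [v_0,v_3,v_4], [v_1,v_2,v_3], [v_1,v_2,v_4], [v_1,v_3,v_4], [v_2,v_3,v_4]
  3-simplices (5): [v_0,v_1,v_2,v_3], [v_0,v_1,v_2,v_4], [v_0,v_1,v_3,v_4], [v_0,v_2,v_3,v_4], [v_1,v_2,v_3,v_4]

Hence C_0 ≅ Z^5, C_1 ≅ Z^10, C_2 ≅ Z^10, C_3 ≅ Z^5.

∂_1: C_1 → C_0 is given by ∂[p,q] = [q] − [p].
This gives a 5×10 integer matrix of rank 4; reducing to Smith normal form yields diagonal entries (1,1,1,1).

Boundary ∂_2: C_2 → C_1 acts by ∂[p,q,r] = [q,r] − [p,r] + [p,q]. For instance
  ∂[v_0,v_1,v_2] = [v_1,v_2] − [v_0,v_2] + [v_0,v_1],
  ∂[v_0,v_1,v_4] = [v_1,v_4] − [v_0,v_4] + [v_0,v_1].
As a 10×10 matrix over Z this has rank 6, with invariant factors (1,1,1,1,1,1).

Boundary ∂_3: C_3 → C_2 sends each 3-simplex σ to the alternating sum Σ_i (−1)^i (σ with its i-th vertex removed). For instance
  ∂[v_0,v_2,v_3,v_4] = [v_2,v_3,v_4] − [v_0,v_3,v_4] + [v_0,v_2,v_4] − [v_0,v_2,v_3],
  ∂[v_0,v_1,v_3,v_4] = [v_1,v_3,v_4] − [v_0,v_3,v_4] + [v_0,v_1,v_4] − [v_0,v_1,v_3].
As a 10×5 matrix over Z this has rank 4, with invariant factors (1,1,1,1).

Reading off H_k = ker ∂_k / im ∂_{k+1}:

  H_0: rank C_0 − rank ∂_1 = 5 − 4 = 1, and the invariant factors of ∂_1 are all 1, so H_0 ≅ Z.
  H_1: rank ker ∂_1 − rank ∂_2 = (10 − 4) − 6 = 0, and the invariant factors of ∂_2 are all 1, so H_1 ≅ 0.
  H_2: rank ker ∂_2 − rank ∂_3 = (10 − 6) − 4 = 0, and the invariant factors of ∂_3 are all 1, so H_2 ≅ 0.
  H_3: rank ker ∂_3 − rank ∂_4 = (5 − 4) − 0 = 1, and there is no ∂_4, so H_3 ≅ Z.

As a check, the Euler characteristic is 5 − 10 + 10 − 5 = 0, which agrees with 1 − 0 + 0 − 1 = 0.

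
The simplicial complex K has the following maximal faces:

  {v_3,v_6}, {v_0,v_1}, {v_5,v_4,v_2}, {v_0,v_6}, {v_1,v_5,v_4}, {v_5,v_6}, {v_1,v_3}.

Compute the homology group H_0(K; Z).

H_0 ≅ Z.

Take the total order v_0 < v_1 < v_2 < v_3 < v_4 < v_5 < v_6 on the vertex set. Then K (dimension 2) consists of the simplices:

  0-simplices (7): [v_0], [v_1], [v_2], [v_3], [v_4], [v_5], [v_6]
  1-simplices (10): [v_0,v_1], [v_0,v_6], [v_1,v_3], [v_1,v_4], [v_1,v_5], [v_2,v_4], [v_2,v_5], [v_3,v_6], [v_4,v_5], [v_5,v_6]
  2-simplices (2): [v_1,v_4,v_5], [v_2,v_4,v_5]

giving chain groups C_0 ≅ Z^7, C_1 ≅ Z^10, C_2 ≅ Z^2.

∂_1: C_1 → C_0 maps an edge to its endpoints' difference, ∂[p,q] = q − p.
The 7×10 boundary matrix has rank 6 and Smith normal form diag(1,1,1,1,1,1).

∂_2: C_2 → C_1 acts by ∂[p,q,r] = [q,r] − [p,r] + [p,q]. For instance
  ∂[v_1,v_4,v_5] = [v_4,v_5] − [v_1,v_5] + [v_1,v_4],
  ∂[v_2,v_4,v_5] = [v_4,v_5] − [v_2,v_5] + [v_2,v_4].
As a 10×2 matrix over Z this has rank 2, with invariant factors (1,1).

Reading off H_k = ker ∂_k / im ∂_{k+1}:

  H_0: rank C_0 − rank ∂_1 = 7 − 6 = 1, and the invariant factors of ∂_1 are all 1, so H_0 ≅ Z.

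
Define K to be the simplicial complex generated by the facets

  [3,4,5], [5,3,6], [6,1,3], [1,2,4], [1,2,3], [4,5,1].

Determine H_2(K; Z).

Fix the vertex order 1 < 2 < 3 < 4 < 5 < 6 and write every simplex with vertices in increasing order. Then dim K = 2 and the simplices of K are:

  0-simplices (6): [1], [2], [3], [4], [5], [6]
  1-simplices (12): [1,2], [1,3], [1,4], [1,5], [1,6], [2,3], [2,4], [3,4], [3,5], [3,6], [4,5], [5,6]
  2-simplices (6): [1,2,3], [1,2,4], [1,3,6], [1,4,5], [3,4,5], [3,5,6]

Hence C_0 ≅ Z^6, C_1 ≅ Z^12, C_2 ≅ Z^6.

The boundary map ∂_1: C_1 → C_0 is given by ∂[p,q] = [q] − [p]. For instance
  ∂[1,3] = [3] − [1].
This gives a 6×12 integer matrix of rank 5; reducing to Smith normal form yields diagonal entries (1,1,1,1,1).

The boundary map ∂_2: C_2 → C_1 acts by ∂[p,q,r] = [q,r] − [p,r] + [p,q]. For instance
  ∂[1,2,4] = [2,4] − [1,4] + [1,2],
  ∂[3,5,6] = [5,6] − [3,6] + [3,5].
The 12×6 boundary matrix has rank 6 and Smith normal form diag(1,1,1,1,1,1).

Reading off H_k = ker ∂_k / im ∂_{k+1}:

  H_2: rank ker ∂_2 − rank ∂_3 = (6 − 6) − 0 = 0, and there is no ∂_3, so H_2 = 0.

H_2 = 0.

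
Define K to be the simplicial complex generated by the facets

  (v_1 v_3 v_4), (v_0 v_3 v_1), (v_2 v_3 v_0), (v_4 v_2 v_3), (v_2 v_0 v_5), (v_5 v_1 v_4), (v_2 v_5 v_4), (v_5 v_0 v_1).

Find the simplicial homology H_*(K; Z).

H_0 ≅ Z,  H_1 = 0,  H_2 ≅ Z.

Order the vertices as v_0 < v_1 < v_2 < v_3 < v_4 < v_5. Listing each simplex with vertices in this order, K has dimension 2 with simplices:

  0-simplices (6): [v_0], [v_1], [v_2], [v_3], [v_4], [v_5]
  1-simplices (12): [v_0,v_1], [v_0,v_2], [v_0,v_3], [v_0,v_5], [v_1,v_3], [v_1,v_4], [v_1,v_5], [v_2,v_3], [v_2,v_4], [v_2,v_5], [v_3,v_4], [v_4,v_5]
  2-simplices (8): [v_0,v_1,v_3], [v_0,v_1,v_5], [v_0,v_2,v_3], [v_0,v_2,v_5], [v_1,v_3,v_4], [v_1,v_4,v_5], [v_2,v_3,v_4], [v_2,v_4,v_5]

Hence C_0 ≅ Z^6, C_1 ≅ Z^12, C_2 ≅ Z^8.

∂_1: C_1 → C_0 is given by ∂[p,q] = [q] − [p]. For instance
  ∂[v_0,v_1] = [v_1] − [v_0].
As a 6×12 matrix over Z this has rank 5, with invariant factors (1,1,1,1,1).

The boundary map ∂_2: C_2 → C_1 sends each 2-simplex [p,q,r] to [q,r] − [p,r] + [p,q]. For instance
  ∂[v_0,v_2,v_3] = [v_2,v_3] − [v_0,v_3] + [v_0,v_2],
  ∂[v_0,v_1,v_5] = [v_1,v_5] − [v_0,v_5] + [v_0,v_1].
The resulting 12×8 matrix has rank 7, and its Smith normal form has invariant factors (1,1,1,1,1,1,1).

From H_k ≅ ker(∂_k) / im(∂_{k+1}) we obtain:

  H_0: rank C_0 − rank ∂_1 = 6 − 5 = 1, and the invariant factors of ∂_1 are all 1, so H_0 = Z.
  H_1: rank ker ∂_1 − rank ∂_2 = (12 − 5) − 7 = 0, and the invariant factors of ∂_2 are all 1, so H_1 = 0.
  H_2: rank ker ∂_2 − rank ∂_3 = (8 − 7) − 0 = 1, and there is no ∂_3, so H_2 = Z.

(K is a triangulation of the 2-sphere S^2.)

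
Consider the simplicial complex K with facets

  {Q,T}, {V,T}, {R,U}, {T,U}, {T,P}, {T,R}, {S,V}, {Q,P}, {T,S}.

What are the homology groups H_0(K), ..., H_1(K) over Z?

Take the total order P < Q < R < S < T < U < V on the vertex set. Then K (dimension 1) consists of the simplices:

  0-simplices (7): P, Q, R, S, T, U, V
  1-simplices (9): PQ, PT, QT, RT, RU, ST, SV, TU, TV

so the chain groups are C_0 ≅ Z^7, C_1 ≅ Z^9.

Boundary ∂_1: C_1 → C_0 is given by ∂[p,q] = [q] − [p].
As a 7×9 matrix over Z this has rank 6, with invariant factors (1,1,1,1,1,1).

From H_k ≅ ker(∂_k) / im(∂_{k+1}) we obtain:

  H_0: rank C_0 − rank ∂_1 = 7 − 6 = 1, and the invariant factors of ∂_1 are all 1, so H_0 = Z.
  H_1: rank ker ∂_1 − rank ∂_2 = (9 − 6) − 0 = 3, and there is no ∂_2, so H_1 = Z^3.

(K is a triangulation of a wedge of 3 circles.)

H_0 ≅ Z,  H_1 ≅ Z^3.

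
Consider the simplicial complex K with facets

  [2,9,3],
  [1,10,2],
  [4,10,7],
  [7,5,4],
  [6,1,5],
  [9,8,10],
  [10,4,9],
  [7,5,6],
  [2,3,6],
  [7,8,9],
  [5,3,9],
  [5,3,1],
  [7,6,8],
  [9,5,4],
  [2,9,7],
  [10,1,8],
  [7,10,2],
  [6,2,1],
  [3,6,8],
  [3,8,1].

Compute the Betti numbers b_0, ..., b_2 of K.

b_0 = 1, b_1 = 1, b_2 = 0.

Fix the vertex order 1 < 2 < 3 < 4 < 5 < 6 < 7 < 8 < 9 < 10 and write every simplex with vertices in increasing order. Then dim K = 2 and the simplices of K are:

  0-simplices (10): [1], [2], [3], [4], [5], [6], [7], [8], [9], [10]
  1-simplices (30): (30 of them)
  2-simplices (20): (20 of them)

giving chain groups C_0 ≅ Z^10, C_1 ≅ Z^30, C_2 ≅ Z^20.

Boundary ∂_1: C_1 → C_0 sends each edge [p,q] (with p < q) to q − p.
The 10×30 boundary matrix has rank 9 and Smith normal form diag(1,1,1,1,1,1,1,1,1).

The boundary map ∂_2: C_2 → C_1 acts by ∂[p,q,r] = [q,r] − [p,r] + [p,q]. For instance
  ∂[4,7,10] = [7,10] − [4,10] + [4,7],
  ∂[1,2,6] = [2,6] − [1,6] + [1,2].
As a 30×20 matrix over Z this has rank 20, with invariant factors (1,1,1,1,1,1,1,1,1,1,1,1,1,1,1,1,1,1,1,2).

Computing H_k = (kernel of ∂_k) / (image of ∂_{k+1}):

  H_0: rank C_0 − rank ∂_1 = 10 − 9 = 1, and the invariant factors of ∂_1 are all 1, so H_0 ≅ Z.
  H_1: rank ker ∂_1 − rank ∂_2 = (30 − 9) − 20 = 1, and ∂_2 has invariant factor 2 > 1, so H_1 ≅ Z ⊕ Z/2.
  H_2: rank ker ∂_2 − rank ∂_3 = (20 − 20) − 0 = 0, and there is no ∂_3, so H_2 ≅ 0.

As a check, the Euler characteristic is 10 − 30 + 20 = 0, which agrees with 1 − 1 + 0 = 0.
(K is a triangulation of the Klein bottle.)

Hence the Betti numbers are b_0 = 1, b_1 = 1, b_2 = 0.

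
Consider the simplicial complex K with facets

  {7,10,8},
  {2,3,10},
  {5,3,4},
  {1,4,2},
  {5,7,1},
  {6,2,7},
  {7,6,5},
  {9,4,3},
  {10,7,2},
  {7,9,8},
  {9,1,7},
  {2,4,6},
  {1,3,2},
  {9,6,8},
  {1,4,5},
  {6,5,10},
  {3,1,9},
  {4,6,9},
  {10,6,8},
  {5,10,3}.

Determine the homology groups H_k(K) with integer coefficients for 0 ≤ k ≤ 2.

Order the vertices as 1 < 2 < 3 < 4 < 5 < 6 < 7 < 8 < 9 < 10. Listing each simplex with vertices in this order, K has dimension 2 with simplices:

  0-simplices (10): [1], [2], [3], [4], [5], [6], [7], [8], [9], [10]
  1-simplices (30): (30 of them)
  2-simplices (20): (20 of them)

Hence C_0 ≅ Z^10, C_1 ≅ Z^30, C_2 ≅ Z^20.

Boundary ∂_1: C_1 → C_0 sends each edge [p,q] (with p < q) to q − p. For instance
  ∂[6,8] = [8] − [6].
As a 10×30 matrix over Z this has rank 9, with invariant factors (1,1,1,1,1,1,1,1,1).

∂_2: C_2 → C_1 maps a triangle to the signed sum of its edges. For instance
  ∂[6,8,10] = [8,10] − [6,10] + [6,8],
  ∂[5,6,10] = [6,10] − [5,10] + [5,6].
The 30×20 boundary matrix has rank 20 and Smith normal form diag(1,1,1,1,1,1,1,1,1,1,1,1,1,1,1,1,1,1,1,2).

Computing H_k = (kernel of ∂_k) / (image of ∂_{k+1}):

  H_0: rank C_0 − rank ∂_1 = 10 − 9 = 1, and the invariant factors of ∂_1 are all 1, so H_0 = Z.
  H_1: rank ker ∂_1 − rank ∂_2 = (30 − 9) − 20 = 1, and ∂_2 has invariant factor 2 > 1, so H_1 = Z ⊕ Z/2.
  H_2: rank ker ∂_2 − rank ∂_3 = (20 − 20) − 0 = 0, and there is no ∂_3, so H_2 = 0.

H_0 ≅ Z,  H_1 ≅ Z ⊕ Z/2,  H_2 = 0.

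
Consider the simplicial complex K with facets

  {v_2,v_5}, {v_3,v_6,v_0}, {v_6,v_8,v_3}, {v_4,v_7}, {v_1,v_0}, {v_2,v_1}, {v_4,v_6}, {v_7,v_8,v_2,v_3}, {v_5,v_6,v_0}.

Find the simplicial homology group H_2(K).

H_2 = 0.

We work with the vertex ordering v_0 < v_1 < v_2 < v_3 < v_4 < v_5 < v_6 < v_7 < v_8. The simplices of K, each written with vertices in increasing order, are:

  0-simplices (9): [v_0], [v_1], [v_2], [v_3], [v_4], [v_5], [v_6], [v_7], [v_8]
  1-simplices (17): (17 of them)
  2-simplices (7): [v_0,v_3,v_6], [v_0,v_5,v_6], [v_2,v_3,v_7], [v_2,v_3,v_8], [v_2,v_7,v_8], [v_3,v_6,v_8], [v_3,v_7,v_8]
  3-simplices (1): [v_2,v_3,v_7,v_8]

Hence C_0 ≅ Z^9, C_1 ≅ Z^17, C_2 ≅ Z^7, C_3 ≅ Z^1.

∂_1: C_1 → C_0 is given by ∂[p,q] = [q] − [p]. For instance
  ∂[v_3,v_8] = [v_8] − [v_3].
As a 9×17 matrix over Z this has rank 8, with invariant factors (1,1,1,1,1,1,1,1).

Boundary ∂_2: C_2 → C_1 acts by ∂[p,q,r] = [q,r] − [p,r] + [p,q]. For instance
  ∂[v_3,v_7,v_8] = [v_7,v_8] − [v_3,v_8] + [v_3,v_7],
  ∂[v_2,v_3,v_8] = [v_3,v_8] − [v_2,v_8] + [v_2,v_3].
The 17×7 boundary matrix has rank 6 and Smith normal form diag(1,1,1,1,1,1).

Boundary ∂_3: C_3 → C_2 sends each 3-simplex σ to the alternating sum Σ_i (−1)^i (σ with its i-th vertex removed). For instance
  ∂[v_2,v_3,v_7,v_8] = [v_3,v_7,v_8] − [v_2,v_7,v_8] + [v_2,v_3,v_8] − [v_2,v_3,v_7].
The resulting 7×1 matrix has rank 1, and its Smith normal form has invariant factors (1).

Computing H_k = (kernel of ∂_k) / (image of ∂_{k+1}):

  H_2: rank ker ∂_2 − rank ∂_3 = (7 − 6) − 1 = 0, and the invariant factors of ∂_3 are all 1, so H_2 ≅ 0.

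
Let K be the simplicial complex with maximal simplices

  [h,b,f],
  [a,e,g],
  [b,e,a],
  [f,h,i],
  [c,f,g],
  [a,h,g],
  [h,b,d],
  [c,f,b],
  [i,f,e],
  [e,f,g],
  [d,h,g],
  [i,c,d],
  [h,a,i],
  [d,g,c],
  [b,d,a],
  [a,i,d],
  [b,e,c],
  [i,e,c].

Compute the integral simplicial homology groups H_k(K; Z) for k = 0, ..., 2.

K has 9 vertices, 27 edges, 18 triangles.
rank ∂_0 = 0, rank ∂_1 = 8 ⇒ b_0 = 9 − 0 − 8 = 1; all invariant factors of ∂_1 are 1 so no torsion. So H_0 ≅ Z.
rank ∂_1 = 8, rank ∂_2 = 18 ⇒ b_1 = 27 − 8 − 18 = 1; ∂_2 has invariant factor(s) [2] giving torsion. So H_1 ≅ Z ⊕ Z_2.
rank ∂_2 = 18, rank ∂_3 = 0 ⇒ b_2 = 18 − 18 − 0 = 0. So H_2 ≅ 0.

H_0 = Z,  H_1 = Z ⊕ Z_2,  H_2 = 0.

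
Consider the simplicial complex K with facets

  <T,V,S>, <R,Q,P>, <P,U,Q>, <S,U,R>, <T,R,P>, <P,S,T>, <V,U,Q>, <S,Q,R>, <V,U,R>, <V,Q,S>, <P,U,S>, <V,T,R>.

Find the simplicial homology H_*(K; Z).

H_0 ≅ Z,  H_1 ≅ Z/2,  H_2 = 0.

Take the total order P < Q < R < S < T < U < V on the vertex set. Then K (dimension 2) consists of the simplices:

  0-simplices (7): P, Q, R, S, T, U, V
  1-simplices (18): PQ, PR, PS, PT, PU, QR, QS, QU, QV, RS, RT, RU, RV, ST, SU, SV, TV, UV
  2-simplices (12): PQR, PQU, PRT, PST, PSU, QRS, QSV, QUV, RSU, RTV, RUV, STV

giving chain groups C_0 ≅ Z^7, C_1 ≅ Z^18, C_2 ≅ Z^12.

∂_1: C_1 → C_0 sends each edge [p,q] (with p < q) to q − p.
The resulting 7×18 matrix has rank 6, and its Smith normal form has invariant factors (1,1,1,1,1,1).

Boundary ∂_2: C_2 → C_1 sends each 2-simplex [p,q,r] to [q,r] − [p,r] + [p,q]. For instance
  ∂STV = TV − SV + ST,
  ∂PQR = QR − PR + PQ.
As a 18×12 matrix over Z this has rank 12, with invariant factors (1,1,1,1,1,1,1,1,1,1,1,2).

Reading off H_k = ker ∂_k / im ∂_{k+1}:

  H_0: rank C_0 − rank ∂_1 = 7 − 6 = 1, and the invariant factors of ∂_1 are all 1, so H_0 ≅ Z.
  H_1: rank ker ∂_1 − rank ∂_2 = (18 − 6) − 12 = 0, and ∂_2 has invariant factor 2 > 1, so H_1 ≅ Z/2.
  H_2: rank ker ∂_2 − rank ∂_3 = (12 − 12) − 0 = 0, and there is no ∂_3, so H_2 ≅ 0.

As a check, the Euler characteristic is 7 − 18 + 12 = 1, which agrees with 1 − 0 + 0 = 1.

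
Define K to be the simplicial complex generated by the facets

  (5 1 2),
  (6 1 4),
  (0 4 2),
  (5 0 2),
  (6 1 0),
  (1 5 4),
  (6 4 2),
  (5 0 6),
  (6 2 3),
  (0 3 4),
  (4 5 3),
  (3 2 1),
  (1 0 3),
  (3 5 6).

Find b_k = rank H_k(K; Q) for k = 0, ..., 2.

Order the vertices as 0 < 1 < 2 < 3 < 4 < 5 < 6. Listing each simplex with vertices in this order, K has dimension 2 with simplices:

  0-simplices (7): [0], [1], [2], [3], [4], [5], [6]
  1-simplices (21): [0,1], [0,2], [0,3], [0,4], [0,5], [0,6], [1,2], [1,3], [1,4], [1,5], [1,6], [2,3], [2,4], [2,5], [2,6], [3,4], [3,5], [3,6], [4,5], [4,6], [5,6]
  2-simplices (14): [0,1,3], [0,1,6], [0,2,4], [0,2,5], [0,3,4], [0,5,6], [1,2,3], [1,2,5], [1,4,5], [1,4,6], [2,3,6], [2,4,6], [3,4,5], [3,5,6]

Hence C_0 ≅ Z^7, C_1 ≅ Z^21, C_2 ≅ Z^14.

∂_1: C_1 → C_0 sends each edge [p,q] (with p < q) to q − p.
As a 7×21 matrix over Z this has rank 6, with invariant factors (1,1,1,1,1,1).

Boundary ∂_2: C_2 → C_1 maps a triangle to the signed sum of its edges. For instance
  ∂[1,2,5] = [2,5] − [1,5] + [1,2],
  ∂[0,1,3] = [1,3] − [0,3] + [0,1].
This gives a 21×14 integer matrix of rank 13; reducing to Smith normal form yields diagonal entries (1,1,1,1,1,1,1,1,1,1,1,1,1).

Reading off H_k = ker ∂_k / im ∂_{k+1}:

  H_0: rank C_0 − rank ∂_1 = 7 − 6 = 1, and the invariant factors of ∂_1 are all 1, so H_0 = Z.
  H_1: rank ker ∂_1 − rank ∂_2 = (21 − 6) − 13 = 2, and the invariant factors of ∂_2 are all 1, so H_1 = Z^2.
  H_2: rank ker ∂_2 − rank ∂_3 = (14 − 13) − 0 = 1, and there is no ∂_3, so H_2 = Z.

(K is a triangulation of the torus T^2.)

Hence the Betti numbers are b_0 = 1, b_1 = 2, b_2 = 1.

b_0 = 1, b_1 = 2, b_2 = 1.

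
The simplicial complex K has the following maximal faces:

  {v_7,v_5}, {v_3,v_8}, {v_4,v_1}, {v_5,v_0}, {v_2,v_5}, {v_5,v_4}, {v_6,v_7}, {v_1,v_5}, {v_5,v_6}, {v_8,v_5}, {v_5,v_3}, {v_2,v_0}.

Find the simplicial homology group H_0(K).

H_0 ≅ Z.

We work with the vertex ordering v_0 < v_1 < v_2 < v_3 < v_4 < v_5 < v_6 < v_7 < v_8. The simplices of K, each written with vertices in increasing order, are:

  0-simplices (9): [v_0], [v_1], [v_2], [v_3], [v_4], [v_5], [v_6], [v_7], [v_8]
  1-simplices (12): [v_0,v_2], [v_0,v_5], [v_1,v_4], [v_1,v_5], [v_2,v_5], [v_3,v_5], [v_3,v_8], [v_4,v_5], [v_5,v_6], [v_5,v_7], [v_5,v_8], [v_6,v_7]

Hence C_0 ≅ Z^9, C_1 ≅ Z^12.

Boundary ∂_1: C_1 → C_0 is given by ∂[p,q] = [q] − [p].
The 9×12 boundary matrix has rank 8 and Smith normal form diag(1,1,1,1,1,1,1,1).

Computing H_k = (kernel of ∂_k) / (image of ∂_{k+1}):

  H_0: rank C_0 − rank ∂_1 = 9 − 8 = 1, and the invariant factors of ∂_1 are all 1, so H_0 ≅ Z.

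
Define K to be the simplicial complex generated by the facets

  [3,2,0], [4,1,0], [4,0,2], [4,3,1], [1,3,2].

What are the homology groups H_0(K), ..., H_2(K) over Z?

Take the total order 0 < 1 < 2 < 3 < 4 on the vertex set. Then K (dimension 2) consists of the simplices:

  0-simplices (5): [0], [1], [2], [3], [4]
  1-simplices (10): [0,1], [0,2], [0,3], [0,4], [1,2], [1,3], [1,4], [2,3], [2,4], [3,4]
  2-simplices (5): [0,1,4], [0,2,3], [0,2,4], [1,2,3], [1,3,4]

giving chain groups C_0 ≅ Z^5, C_1 ≅ Z^10, C_2 ≅ Z^5.

Boundary ∂_1: C_1 → C_0 is given by ∂[p,q] = [q] − [p].
This gives a 5×10 integer matrix of rank 4; reducing to Smith normal form yields diagonal entries (1,1,1,1).

The boundary map ∂_2: C_2 → C_1 sends each 2-simplex [p,q,r] to [q,r] − [p,r] + [p,q]. For instance
  ∂[1,2,3] = [2,3] − [1,3] + [1,2],
  ∂[0,2,4] = [2,4] − [0,4] + [0,2].
As a 10×5 matrix over Z this has rank 5, with invariant factors (1,1,1,1,1).

Reading off H_k = ker ∂_k / im ∂_{k+1}:

  H_0: rank C_0 − rank ∂_1 = 5 − 4 = 1, and the invariant factors of ∂_1 are all 1, so H_0 = Z.
  H_1: rank ker ∂_1 − rank ∂_2 = (10 − 4) − 5 = 1, and the invariant factors of ∂_2 are all 1, so H_1 = Z.
  H_2: rank ker ∂_2 − rank ∂_3 = (5 − 5) − 0 = 0, and there is no ∂_3, so H_2 = 0.

H_0 = Z,  H_1 = Z,  H_2 = 0.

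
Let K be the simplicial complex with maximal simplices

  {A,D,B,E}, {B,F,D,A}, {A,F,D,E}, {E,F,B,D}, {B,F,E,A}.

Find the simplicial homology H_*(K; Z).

H_0 = Z,  H_1 = 0,  H_2 = 0,  H_3 = Z.

Fix the vertex order A < B < D < E < F and write every simplex with vertices in increasing order. Then dim K = 3 and the simplices of K are:

  0-simplices (5): A, B, D, E, F
  1-simplices (10): AB, AD, AE, AF, BD, BE, BF, DE, DF, EF
  2-simplices (10): ABD, ABE, ABF, ADE, ADF, AEF, BDE, BDF, BEF, DEF
  3-simplices (5): ABDE, ABDF, ABEF, ADEF, BDEF

giving chain groups C_0 ≅ Z^5, C_1 ≅ Z^10, C_2 ≅ Z^10, C_3 ≅ Z^5.

∂_1: C_1 → C_0 sends each edge [p,q] (with p < q) to q − p.
This gives a 5×10 integer matrix of rank 4; reducing to Smith normal form yields diagonal entries (1,1,1,1).

The boundary map ∂_2: C_2 → C_1 acts by ∂[p,q,r] = [q,r] − [p,r] + [p,q]. For instance
  ∂DEF = EF − DF + DE,
  ∂ABD = BD − AD + AB.
The resulting 10×10 matrix has rank 6, and its Smith normal form has invariant factors (1,1,1,1,1,1).

Boundary ∂_3: C_3 → C_2 sends each 3-simplex σ to the alternating sum Σ_i (−1)^i (σ with its i-th vertex removed). For instance
  ∂ABEF = BEF − AEF + ABF − ABE,
  ∂ABDF = BDF − ADF + ABF − ABD.
The resulting 10×5 matrix has rank 4, and its Smith normal form has invariant factors (1,1,1,1).

Reading off H_k = ker ∂_k / im ∂_{k+1}:

  H_0: rank C_0 − rank ∂_1 = 5 − 4 = 1, and the invariant factors of ∂_1 are all 1, so H_0 = Z.
  H_1: rank ker ∂_1 − rank ∂_2 = (10 − 4) − 6 = 0, and the invariant factors of ∂_2 are all 1, so H_1 = 0.
  H_2: rank ker ∂_2 − rank ∂_3 = (10 − 6) − 4 = 0, and the invariant factors of ∂_3 are all 1, so H_2 = 0.
  H_3: rank ker ∂_3 − rank ∂_4 = (5 − 4) − 0 = 1, and there is no ∂_4, so H_3 = Z.

As a check, the Euler characteristic is 5 − 10 + 10 − 5 = 0, which agrees with 1 − 0 + 0 − 1 = 0.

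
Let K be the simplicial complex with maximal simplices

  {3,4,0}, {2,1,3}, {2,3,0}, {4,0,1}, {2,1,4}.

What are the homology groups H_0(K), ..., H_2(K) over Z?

H_0 = Z,  H_1 = Z,  H_2 = 0.

We work with the vertex ordering 0 < 1 < 2 < 3 < 4. The simplices of K, each written with vertices in increasing order, are:

  0-simplices (5): [0], [1], [2], [3], [4]
  1-simplices (10): [0,1], [0,2], [0,3], [0,4], [1,2], [1,3], [1,4], [2,3], [2,4], [3,4]
  2-simplices (5): [0,1,4], [0,2,3], [0,3,4], [1,2,3], [1,2,4]

so the chain groups are C_0 ≅ Z^5, C_1 ≅ Z^10, C_2 ≅ Z^5.

The boundary map ∂_1: C_1 → C_0 maps an edge to its endpoints' difference, ∂[p,q] = q − p. For instance
  ∂[2,4] = [4] − [2].
The resulting 5×10 matrix has rank 4, and its Smith normal form has invariant factors (1,1,1,1).

∂_2: C_2 → C_1 acts by ∂[p,q,r] = [q,r] − [p,r] + [p,q]. For instance
  ∂[1,2,4] = [2,4] − [1,4] + [1,2],
  ∂[0,3,4] = [3,4] − [0,4] + [0,3].
The 10×5 boundary matrix has rank 5 and Smith normal form diag(1,1,1,1,1).

Now H_k = ker ∂_k / im ∂_{k+1}, so:

  H_0: rank C_0 − rank ∂_1 = 5 − 4 = 1, and the invariant factors of ∂_1 are all 1, so H_0 = Z.
  H_1: rank ker ∂_1 − rank ∂_2 = (10 − 4) − 5 = 1, and the invariant factors of ∂_2 are all 1, so H_1 = Z.
  H_2: rank ker ∂_2 − rank ∂_3 = (5 − 5) − 0 = 0, and there is no ∂_3, so H_2 = 0.

(K is a triangulation of the Möbius band.)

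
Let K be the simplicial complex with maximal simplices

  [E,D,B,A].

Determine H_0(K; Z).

H_0 ≅ Z.

Fix the vertex order A < B < D < E and write every simplex with vertices in increasing order. Then dim K = 3 and the simplices of K are:

  0-simplices (4): A, B, D, E
  1-simplices (6): AB, AD, AE, BD, BE, DE
  2-simplices (4): ABD, ABE, ADE, BDE
  3-simplices (1): ABDE

so the chain groups are C_0 ≅ Z^4, C_1 ≅ Z^6, C_2 ≅ Z^4, C_3 ≅ Z^1.

∂_1: C_1 → C_0 maps an edge to its endpoints' difference, ∂[p,q] = q − p. For instance
  ∂AB = B − A.
This gives a 4×6 integer matrix of rank 3; reducing to Smith normal form yields diagonal entries (1,1,1).

∂_2: C_2 → C_1 sends each 2-simplex [p,q,r] to [q,r] − [p,r] + [p,q]. For instance
  ∂ABD = BD − AD + AB,
  ∂ADE = DE − AE + AD.
This gives a 6×4 integer matrix of rank 3; reducing to Smith normal form yields diagonal entries (1,1,1).

The boundary map ∂_3: C_3 → C_2 sends each 3-simplex σ to the alternating sum Σ_i (−1)^i (σ with its i-th vertex removed). For instance
  ∂ABDE = BDE − ADE + ABE − ABD.
As a 4×1 matrix over Z this has rank 1, with invariant factors (1).

Computing H_k = (kernel of ∂_k) / (image of ∂_{k+1}):

  H_0: rank C_0 − rank ∂_1 = 4 − 3 = 1, and the invariant factors of ∂_1 are all 1, so H_0 ≅ Z.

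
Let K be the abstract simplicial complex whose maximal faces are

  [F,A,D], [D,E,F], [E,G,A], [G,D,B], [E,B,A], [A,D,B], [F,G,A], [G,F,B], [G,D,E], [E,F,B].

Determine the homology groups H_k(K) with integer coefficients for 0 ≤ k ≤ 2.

Fix the vertex order A < B < D < E < F < G and write every simplex with vertices in increasing order. Then dim K = 2 and the simplices of K are:

  0-simplices (6): A, B, D, E, F, G
  1-simplices (15): AB, AD, AE, AF, AG, BD, BE, BF, BG, DE, DF, DG, EF, EG, FG
  2-simplices (10): ABD, ABE, ADF, AEG, AFG, BDG, BEF, BFG, DEF, DEG

giving chain groups C_0 ≅ Z^6, C_1 ≅ Z^15, C_2 ≅ Z^10.

∂_1: C_1 → C_0 sends each edge [p,q] (with p < q) to q − p.
This gives a 6×15 integer matrix of rank 5; reducing to Smith normal form yields diagonal entries (1,1,1,1,1).

∂_2: C_2 → C_1 maps a triangle to the signed sum of its edges. For instance
  ∂BFG = FG − BG + BF,
  ∂BDG = DG − BG + BD.
The 15×10 boundary matrix has rank 10 and Smith normal form diag(1,1,1,1,1,1,1,1,1,2).

Computing H_k = (kernel of ∂_k) / (image of ∂_{k+1}):

  H_0: rank C_0 − rank ∂_1 = 6 − 5 = 1, and the invariant factors of ∂_1 are all 1, so H_0 ≅ Z.
  H_1: rank ker ∂_1 − rank ∂_2 = (15 − 5) − 10 = 0, and ∂_2 has invariant factor 2 > 1, so H_1 ≅ Z_2.
  H_2: rank ker ∂_2 − rank ∂_3 = (10 − 10) − 0 = 0, and there is no ∂_3, so H_2 ≅ 0.

H_0 = Z,  H_1 = Z_2,  H_2 = 0.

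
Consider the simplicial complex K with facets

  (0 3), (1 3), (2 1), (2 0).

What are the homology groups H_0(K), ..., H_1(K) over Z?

K has 4 vertices, 4 edges.
rank ∂_0 = 0, rank ∂_1 = 3 ⇒ b_0 = 4 − 0 − 3 = 1; all invariant factors of ∂_1 are 1 so no torsion. So H_0 ≅ Z.
rank ∂_1 = 3, rank ∂_2 = 0 ⇒ b_1 = 4 − 3 − 0 = 1. So H_1 ≅ Z.

H_0 ≅ Z,  H_1 ≅ Z.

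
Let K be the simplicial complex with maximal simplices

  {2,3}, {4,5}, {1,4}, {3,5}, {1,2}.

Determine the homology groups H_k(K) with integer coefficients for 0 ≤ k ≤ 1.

Fix the vertex order 1 < 2 < 3 < 4 < 5 and write every simplex with vertices in increasing order. Then dim K = 1 and the simplices of K are:

  0-simplices (5): [1], [2], [3], [4], [5]
  1-simplices (5): [1,2], [1,4], [2,3], [3,5], [4,5]

giving chain groups C_0 ≅ Z^5, C_1 ≅ Z^5.

∂_1: C_1 → C_0 is given by ∂[p,q] = [q] − [p]. For instance
  ∂[1,4] = [4] − [1].
The resulting 5×5 matrix has rank 4, and its Smith normal form has invariant factors (1,1,1,1).

Now H_k = ker ∂_k / im ∂_{k+1}, so:

  H_0: rank C_0 − rank ∂_1 = 5 − 4 = 1, and the invariant factors of ∂_1 are all 1, so H_0 = Z.
  H_1: rank ker ∂_1 − rank ∂_2 = (5 − 4) − 0 = 1, and there is no ∂_2, so H_1 = Z.

As a check, the Euler characteristic is 5 − 5 = 0, which agrees with 1 − 1 = 0.

H_0 = Z,  H_1 = Z.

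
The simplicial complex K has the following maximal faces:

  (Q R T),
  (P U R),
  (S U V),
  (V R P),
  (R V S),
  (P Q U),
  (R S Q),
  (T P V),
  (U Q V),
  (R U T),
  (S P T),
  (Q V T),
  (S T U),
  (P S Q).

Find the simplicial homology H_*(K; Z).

H_0 = Z,  H_1 = Z^2,  H_2 = Z.

Order the vertices as P < Q < R < S < T < U < V. Listing each simplex with vertices in this order, K has dimension 2 with simplices:

  0-simplices (7): P, Q, R, S, T, U, V
  1-simplices (21): PQ, PR, PS, PT, PU, PV, QR, QS, QT, QU, QV, RS, RT, RU, RV, ST, SU, SV, TU, TV, UV
  2-simplices (14): PQS, PQU, PRU, PRV, PST, PTV, QRS, QRT, QTV, QUV, RSV, RTU, STU, SUV

giving chain groups C_0 ≅ Z^7, C_1 ≅ Z^21, C_2 ≅ Z^14.

The boundary map ∂_1: C_1 → C_0 sends each edge [p,q] (with p < q) to q − p.
As a 7×21 matrix over Z this has rank 6, with invariant factors (1,1,1,1,1,1).

Boundary ∂_2: C_2 → C_1 acts by ∂[p,q,r] = [q,r] − [p,r] + [p,q]. For instance
  ∂PRU = RU − PU + PR,
  ∂QRS = RS − QS + QR.
The resulting 21×14 matrix has rank 13, and its Smith normal form has invariant factors (1,1,1,1,1,1,1,1,1,1,1,1,1).

Computing H_k = (kernel of ∂_k) / (image of ∂_{k+1}):

  H_0: rank C_0 − rank ∂_1 = 7 − 6 = 1, and the invariant factors of ∂_1 are all 1, so H_0 ≅ Z.
  H_1: rank ker ∂_1 − rank ∂_2 = (21 − 6) − 13 = 2, and the invariant factors of ∂_2 are all 1, so H_1 ≅ Z^2.
  H_2: rank ker ∂_2 − rank ∂_3 = (14 − 13) − 0 = 1, and there is no ∂_3, so H_2 ≅ Z.

As a check, the Euler characteristic is 7 − 21 + 14 = 0, which agrees with 1 − 2 + 1 = 0.
(K is a triangulation of the torus T^2.)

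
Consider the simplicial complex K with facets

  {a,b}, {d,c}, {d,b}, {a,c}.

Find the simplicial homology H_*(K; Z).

K has 4 vertices, 4 edges.
rank ∂_0 = 0, rank ∂_1 = 3 ⇒ b_0 = 4 − 0 − 3 = 1; all invariant factors of ∂_1 are 1 so no torsion. So H_0 ≅ Z.
rank ∂_1 = 3, rank ∂_2 = 0 ⇒ b_1 = 4 − 3 − 0 = 1. So H_1 ≅ Z.

H_0 = Z,  H_1 = Z.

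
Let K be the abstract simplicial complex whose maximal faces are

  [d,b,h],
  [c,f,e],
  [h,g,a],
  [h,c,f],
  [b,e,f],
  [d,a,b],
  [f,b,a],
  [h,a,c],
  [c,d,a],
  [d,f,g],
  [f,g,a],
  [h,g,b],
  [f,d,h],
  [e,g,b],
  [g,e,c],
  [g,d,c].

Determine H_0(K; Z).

Fix the vertex order a < b < c < d < e < f < g < h and write every simplex with vertices in increasing order. Then dim K = 2 and the simplices of K are:

  0-simplices (8): a, b, c, d, e, f, g, h
  1-simplices (24): ab, ac, ad, af, ag, ah, bd, be, bf, bg, bh, cd, ce, cf, cg, ch, df, dg, dh, ef, eg, fg, fh, gh
  2-simplices (16): abd, abf, acd, ach, afg, agh, bdh, bef, beg, bgh, cdg, cef, ceg, cfh, dfg, dfh

Hence C_0 ≅ Z^8, C_1 ≅ Z^24, C_2 ≅ Z^16.

∂_1: C_1 → C_0 sends each edge [p,q] (with p < q) to q − p. For instance
  ∂cf = f − c.
As a 8×24 matrix over Z this has rank 7, with invariant factors (1,1,1,1,1,1,1).

Boundary ∂_2: C_2 → C_1 acts by ∂[p,q,r] = [q,r] − [p,r] + [p,q]. For instance
  ∂abd = bd − ad + ab,
  ∂ceg = eg − cg + ce.
The resulting 24×16 matrix has rank 15, and its Smith normal form has invariant factors (1,1,1,1,1,1,1,1,1,1,1,1,1,1,1).

Computing H_k = (kernel of ∂_k) / (image of ∂_{k+1}):

  H_0: rank C_0 − rank ∂_1 = 8 − 7 = 1, and the invariant factors of ∂_1 are all 1, so H_0 = Z.

H_0 ≅ Z.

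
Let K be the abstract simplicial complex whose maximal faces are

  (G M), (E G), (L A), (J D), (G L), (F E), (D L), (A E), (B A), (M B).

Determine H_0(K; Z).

H_0 ≅ Z.

Fix the vertex order A < B < D < E < F < G < J < L < M and write every simplex with vertices in increasing order. Then dim K = 1 and the simplices of K are:

  0-simplices (9): A, B, D, E, F, G, J, L, M
  1-simplices (10): AB, AE, AL, BM, DJ, DL, EF, EG, GL, GM

so the chain groups are C_0 ≅ Z^9, C_1 ≅ Z^10.

∂_1: C_1 → C_0 is given by ∂[p,q] = [q] − [p].
As a 9×10 matrix over Z this has rank 8, with invariant factors (1,1,1,1,1,1,1,1).

Reading off H_k = ker ∂_k / im ∂_{k+1}:

  H_0: rank C_0 − rank ∂_1 = 9 − 8 = 1, and the invariant factors of ∂_1 are all 1, so H_0 ≅ Z.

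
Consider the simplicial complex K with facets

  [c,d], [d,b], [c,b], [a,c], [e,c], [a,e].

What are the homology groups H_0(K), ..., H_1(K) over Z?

H_0 ≅ Z,  H_1 ≅ Z^2.

Take the total order a < b < c < d < e on the vertex set. Then K (dimension 1) consists of the simplices:

  0-simplices (5): a, b, c, d, e
  1-simplices (6): ac, ae, bc, bd, cd, ce

so the chain groups are C_0 ≅ Z^5, C_1 ≅ Z^6.

The boundary map ∂_1: C_1 → C_0 maps an edge to its endpoints' difference, ∂[p,q] = q − p.
The resulting 5×6 matrix has rank 4, and its Smith normal form has invariant factors (1,1,1,1).

Reading off H_k = ker ∂_k / im ∂_{k+1}:

  H_0: rank C_0 − rank ∂_1 = 5 − 4 = 1, and the invariant factors of ∂_1 are all 1, so H_0 ≅ Z.
  H_1: rank ker ∂_1 − rank ∂_2 = (6 − 4) − 0 = 2, and there is no ∂_2, so H_1 ≅ Z^2.

As a check, the Euler characteristic is 5 − 6 = -1, which agrees with 1 − 2 = -1.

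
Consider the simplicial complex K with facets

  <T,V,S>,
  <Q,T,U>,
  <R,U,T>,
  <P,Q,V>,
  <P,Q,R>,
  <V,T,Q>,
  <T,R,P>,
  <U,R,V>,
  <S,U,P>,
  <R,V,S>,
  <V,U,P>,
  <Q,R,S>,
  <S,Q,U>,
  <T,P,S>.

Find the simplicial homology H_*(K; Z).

We work with the vertex ordering P < Q < R < S < T < U < V. The simplices of K, each written with vertices in increasing order, are:

  0-simplices (7): P, Q, R, S, T, U, V
  1-simplices (21): PQ, PR, PS, PT, PU, PV, QR, QS, QT, QU, QV, RS, RT, RU, RV, ST, SU, SV, TU, TV, UV
  2-simplices (14): PQR, PQV, PRT, PST, PSU, PUV, QRS, QSU, QTU, QTV, RSV, RTU, RUV, STV

so the chain groups are C_0 ≅ Z^7, C_1 ≅ Z^21, C_2 ≅ Z^14.

The boundary map ∂_1: C_1 → C_0 maps an edge to its endpoints' difference, ∂[p,q] = q − p.
This gives a 7×21 integer matrix of rank 6; reducing to Smith normal form yields diagonal entries (1,1,1,1,1,1).

Boundary ∂_2: C_2 → C_1 acts by ∂[p,q,r] = [q,r] − [p,r] + [p,q]. For instance
  ∂RUV = UV − RV + RU,
  ∂PQR = QR − PR + PQ.
This gives a 21×14 integer matrix of rank 13; reducing to Smith normal form yields diagonal entries (1,1,1,1,1,1,1,1,1,1,1,1,1).

Computing H_k = (kernel of ∂_k) / (image of ∂_{k+1}):

  H_0: rank C_0 − rank ∂_1 = 7 − 6 = 1, and the invariant factors of ∂_1 are all 1, so H_0 ≅ Z.
  H_1: rank ker ∂_1 − rank ∂_2 = (21 − 6) − 13 = 2, and the invariant factors of ∂_2 are all 1, so H_1 ≅ Z^2.
  H_2: rank ker ∂_2 − rank ∂_3 = (14 − 13) − 0 = 1, and there is no ∂_3, so H_2 ≅ Z.

H_0 ≅ Z,  H_1 ≅ Z^2,  H_2 ≅ Z.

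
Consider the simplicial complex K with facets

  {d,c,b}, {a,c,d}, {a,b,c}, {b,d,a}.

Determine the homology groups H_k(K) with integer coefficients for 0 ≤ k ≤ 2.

H_0 ≅ Z,  H_1 = 0,  H_2 ≅ Z.

Take the total order a < b < c < d on the vertex set. Then K (dimension 2) consists of the simplices:

  0-simplices (4): a, b, c, d
  1-simplices (6): ab, ac, ad, bc, bd, cd
  2-simplices (4): abc, abd, acd, bcd

Hence C_0 ≅ Z^4, C_1 ≅ Z^6, C_2 ≅ Z^4.

Boundary ∂_1: C_1 → C_0 is given by ∂[p,q] = [q] − [p]. For instance
  ∂bd = d − b.
The resulting 4×6 matrix has rank 3, and its Smith normal form has invariant factors (1,1,1).

The boundary map ∂_2: C_2 → C_1 acts by ∂[p,q,r] = [q,r] − [p,r] + [p,q]. For instance
  ∂abd = bd − ad + ab,
  ∂acd = cd − ad + ac.
As a 6×4 matrix over Z this has rank 3, with invariant factors (1,1,1).

Computing H_k = (kernel of ∂_k) / (image of ∂_{k+1}):

  H_0: rank C_0 − rank ∂_1 = 4 − 3 = 1, and the invariant factors of ∂_1 are all 1, so H_0 ≅ Z.
  H_1: rank ker ∂_1 − rank ∂_2 = (6 − 3) − 3 = 0, and the invariant factors of ∂_2 are all 1, so H_1 ≅ 0.
  H_2: rank ker ∂_2 − rank ∂_3 = (4 − 3) − 0 = 1, and there is no ∂_3, so H_2 ≅ Z.

As a check, the Euler characteristic is 4 − 6 + 4 = 2, which agrees with 1 − 0 + 1 = 2.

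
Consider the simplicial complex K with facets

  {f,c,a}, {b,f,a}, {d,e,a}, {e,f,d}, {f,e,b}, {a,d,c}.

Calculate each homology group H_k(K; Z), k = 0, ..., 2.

Take the total order a < b < c < d < e < f on the vertex set. Then K (dimension 2) consists of the simplices:

  0-simplices (6): a, b, c, d, e, f
  1-simplices (12): ab, ac, ad, ae, af, be, bf, cd, cf, de, df, ef
  2-simplices (6): abf, acd, acf, ade, bef, def

Hence C_0 ≅ Z^6, C_1 ≅ Z^12, C_2 ≅ Z^6.

∂_1: C_1 → C_0 maps an edge to its endpoints' difference, ∂[p,q] = q − p. For instance
  ∂de = e − d.
The resulting 6×12 matrix has rank 5, and its Smith normal form has invariant factors (1,1,1,1,1).

Boundary ∂_2: C_2 → C_1 maps a triangle to the signed sum of its edges. For instance
  ∂acf = cf − af + ac,
  ∂abf = bf − af + ab.
As a 12×6 matrix over Z this has rank 6, with invariant factors (1,1,1,1,1,1).

Computing H_k = (kernel of ∂_k) / (image of ∂_{k+1}):

  H_0: rank C_0 − rank ∂_1 = 6 − 5 = 1, and the invariant factors of ∂_1 are all 1, so H_0 ≅ Z.
  H_1: rank ker ∂_1 − rank ∂_2 = (12 − 5) − 6 = 1, and the invariant factors of ∂_2 are all 1, so H_1 ≅ Z.
  H_2: rank ker ∂_2 − rank ∂_3 = (6 − 6) − 0 = 0, and there is no ∂_3, so H_2 ≅ 0.

H_0 = Z,  H_1 = Z,  H_2 = 0.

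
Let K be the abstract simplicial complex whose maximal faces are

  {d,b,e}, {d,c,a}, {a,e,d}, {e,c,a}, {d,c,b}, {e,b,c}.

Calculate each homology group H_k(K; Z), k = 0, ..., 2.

H_0 ≅ Z,  H_1 = 0,  H_2 ≅ Z.

Fix the vertex order a < b < c < d < e and write every simplex with vertices in increasing order. Then dim K = 2 and the simplices of K are:

  0-simplices (5): a, b, c, d, e
  1-simplices (9): ac, ad, ae, bc, bd, be, cd, ce, de
  2-simplices (6): acd, ace, ade, bcd, bce, bde

Hence C_0 ≅ Z^5, C_1 ≅ Z^9, C_2 ≅ Z^6.

Boundary ∂_1: C_1 → C_0 maps an edge to its endpoints' difference, ∂[p,q] = q − p.
The 5×9 boundary matrix has rank 4 and Smith normal form diag(1,1,1,1).

The boundary map ∂_2: C_2 → C_1 acts by ∂[p,q,r] = [q,r] − [p,r] + [p,q]. For instance
  ∂ace = ce − ae + ac,
  ∂ade = de − ae + ad.
This gives a 9×6 integer matrix of rank 5; reducing to Smith normal form yields diagonal entries (1,1,1,1,1).

From H_k ≅ ker(∂_k) / im(∂_{k+1}) we obtain:

  H_0: rank C_0 − rank ∂_1 = 5 − 4 = 1, and the invariant factors of ∂_1 are all 1, so H_0 ≅ Z.
  H_1: rank ker ∂_1 − rank ∂_2 = (9 − 4) − 5 = 0, and the invariant factors of ∂_2 are all 1, so H_1 ≅ 0.
  H_2: rank ker ∂_2 − rank ∂_3 = (6 − 5) − 0 = 1, and there is no ∂_3, so H_2 ≅ Z.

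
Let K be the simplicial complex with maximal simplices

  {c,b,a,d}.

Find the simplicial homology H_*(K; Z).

H_0 = Z,  H_1 = 0,  H_2 = 0,  H_3 = 0.

Fix the vertex order a < b < c < d and write every simplex with vertices in increasing order. Then dim K = 3 and the simplices of K are:

  0-simplices (4): a, b, c, d
  1-simplices (6): ab, ac, ad, bc, bd, cd
  2-simplices (4): abc, abd, acd, bcd
  3-simplices (1): abcd

giving chain groups C_0 ≅ Z^4, C_1 ≅ Z^6, C_2 ≅ Z^4, C_3 ≅ Z^1.

Boundary ∂_1: C_1 → C_0 maps an edge to its endpoints' difference, ∂[p,q] = q − p. For instance
  ∂cd = d − c.
The 4×6 boundary matrix has rank 3 and Smith normal form diag(1,1,1).

∂_2: C_2 → C_1 sends each 2-simplex [p,q,r] to [q,r] − [p,r] + [p,q]. For instance
  ∂bcd = cd − bd + bc,
  ∂abd = bd − ad + ab.
As a 6×4 matrix over Z this has rank 3, with invariant factors (1,1,1).

Boundary ∂_3: C_3 → C_2 sends each 3-simplex σ to the alternating sum Σ_i (−1)^i (σ with its i-th vertex removed). For instance
  ∂abcd = bcd − acd + abd − abc.
This gives a 4×1 integer matrix of rank 1; reducing to Smith normal form yields diagonal entries (1).

Now H_k = ker ∂_k / im ∂_{k+1}, so:

  H_0: rank C_0 − rank ∂_1 = 4 − 3 = 1, and the invariant factors of ∂_1 are all 1, so H_0 ≅ Z.
  H_1: rank ker ∂_1 − rank ∂_2 = (6 − 3) − 3 = 0, and the invariant factors of ∂_2 are all 1, so H_1 ≅ 0.
  H_2: rank ker ∂_2 − rank ∂_3 = (4 − 3) − 1 = 0, and the invariant factors of ∂_3 are all 1, so H_2 ≅ 0.
  H_3: rank ker ∂_3 − rank ∂_4 = (1 − 1) − 0 = 0, and there is no ∂_4, so H_3 ≅ 0.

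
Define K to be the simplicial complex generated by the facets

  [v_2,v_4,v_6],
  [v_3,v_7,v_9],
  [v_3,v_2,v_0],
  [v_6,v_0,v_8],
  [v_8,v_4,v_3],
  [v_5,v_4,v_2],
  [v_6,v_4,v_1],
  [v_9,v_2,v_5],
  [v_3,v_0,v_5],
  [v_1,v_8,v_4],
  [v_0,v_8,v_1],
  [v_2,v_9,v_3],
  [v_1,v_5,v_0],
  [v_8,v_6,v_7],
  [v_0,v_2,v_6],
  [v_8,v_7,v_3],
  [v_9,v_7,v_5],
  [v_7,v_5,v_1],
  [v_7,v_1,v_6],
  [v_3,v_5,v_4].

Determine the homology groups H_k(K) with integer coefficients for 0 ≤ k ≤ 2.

H_0 = Z,  H_1 = Z ⊕ Z_2,  H_2 = 0.

K has 10 vertices, 30 edges, 20 triangles.
rank ∂_0 = 0, rank ∂_1 = 9 ⇒ b_0 = 10 − 0 − 9 = 1; all invariant factors of ∂_1 are 1 so no torsion. So H_0 = Z.
rank ∂_1 = 9, rank ∂_2 = 20 ⇒ b_1 = 30 − 9 − 20 = 1; ∂_2 has invariant factor(s) [2] giving torsion. So H_1 = Z ⊕ Z_2.
rank ∂_2 = 20, rank ∂_3 = 0 ⇒ b_2 = 20 − 20 − 0 = 0. So H_2 = 0.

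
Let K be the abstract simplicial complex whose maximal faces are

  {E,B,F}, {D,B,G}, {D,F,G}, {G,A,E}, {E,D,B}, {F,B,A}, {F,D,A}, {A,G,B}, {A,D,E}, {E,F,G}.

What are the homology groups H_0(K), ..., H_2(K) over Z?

Fix the vertex order A < B < D < E < F < G and write every simplex with vertices in increasing order. Then dim K = 2 and the simplices of K are:

  0-simplices (6): A, B, D, E, F, G
  1-simplices (15): AB, AD, AE, AF, AG, BD, BE, BF, BG, DE, DF, DG, EF, EG, FG
  2-simplices (10): ABF, ABG, ADE, ADF, AEG, BDE, BDG, BEF, DFG, EFG

so the chain groups are C_0 ≅ Z^6, C_1 ≅ Z^15, C_2 ≅ Z^10.

Boundary ∂_1: C_1 → C_0 sends each edge [p,q] (with p < q) to q − p. For instance
  ∂BF = F − B.
This gives a 6×15 integer matrix of rank 5; reducing to Smith normal form yields diagonal entries (1,1,1,1,1).

The boundary map ∂_2: C_2 → C_1 sends each 2-simplex [p,q,r] to [q,r] − [p,r] + [p,q]. For instance
  ∂ADF = DF − AF + AD,
  ∂BEF = EF − BF + BE.
The resulting 15×10 matrix has rank 10, and its Smith normal form has invariant factors (1,1,1,1,1,1,1,1,1,2).

Now H_k = ker ∂_k / im ∂_{k+1}, so:

  H_0: rank C_0 − rank ∂_1 = 6 − 5 = 1, and the invariant factors of ∂_1 are all 1, so H_0 = Z.
  H_1: rank ker ∂_1 − rank ∂_2 = (15 − 5) − 10 = 0, and ∂_2 has invariant factor 2 > 1, so H_1 = Z/2Z.
  H_2: rank ker ∂_2 − rank ∂_3 = (10 − 10) − 0 = 0, and there is no ∂_3, so H_2 = 0.

As a check, the Euler characteristic is 6 − 15 + 10 = 1, which agrees with 1 − 0 + 0 = 1.
(K is a triangulation of the real projective plane RP^2.)

H_0 = Z,  H_1 = Z/2Z,  H_2 = 0.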